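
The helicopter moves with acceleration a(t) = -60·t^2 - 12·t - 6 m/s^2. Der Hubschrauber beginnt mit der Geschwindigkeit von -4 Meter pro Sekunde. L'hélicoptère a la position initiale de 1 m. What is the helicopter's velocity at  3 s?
We need to integrate our acceleration equation a(t) = -60·t^2 - 12·t - 6 1 time. The antiderivative of acceleration is velocity. Using v(0) = -4, we get v(t) = -20·t^3 - 6·t^2 - 6·t - 4. We have velocity v(t) = -20·t^3 - 6·t^2 - 6·t - 4. Substituting t = 3: v(3) = -616.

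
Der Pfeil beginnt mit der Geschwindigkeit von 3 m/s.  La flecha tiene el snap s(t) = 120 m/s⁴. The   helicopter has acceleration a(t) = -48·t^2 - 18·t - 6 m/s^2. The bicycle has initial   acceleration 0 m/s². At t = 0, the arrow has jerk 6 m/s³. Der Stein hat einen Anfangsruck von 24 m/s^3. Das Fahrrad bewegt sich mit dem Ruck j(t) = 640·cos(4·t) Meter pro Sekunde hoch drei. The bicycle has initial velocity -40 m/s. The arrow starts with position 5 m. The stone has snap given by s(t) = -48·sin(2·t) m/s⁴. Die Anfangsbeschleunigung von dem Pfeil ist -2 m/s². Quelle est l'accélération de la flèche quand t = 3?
En partant du snap s(t) = 120, nous prenons 2 intégrales. En intégrant le snap et en utilisant la condition initiale j(0) = 6, nous obtenons j(t) = 120·t + 6. La primitive du jerk est l'accélération. En utilisant a(0) = -2, nous obtenons a(t) = 60·t^2 + 6·t - 2. De l'équation de l'accélération a(t) = 60·t^2 + 6·t - 2, nous substituons t = 3 pour obtenir a = 556.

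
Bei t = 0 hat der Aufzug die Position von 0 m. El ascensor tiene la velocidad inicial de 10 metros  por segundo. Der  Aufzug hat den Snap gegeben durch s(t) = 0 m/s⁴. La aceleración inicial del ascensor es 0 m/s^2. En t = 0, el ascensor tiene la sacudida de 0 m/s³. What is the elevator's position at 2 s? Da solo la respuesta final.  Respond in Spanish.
x(2) = 20.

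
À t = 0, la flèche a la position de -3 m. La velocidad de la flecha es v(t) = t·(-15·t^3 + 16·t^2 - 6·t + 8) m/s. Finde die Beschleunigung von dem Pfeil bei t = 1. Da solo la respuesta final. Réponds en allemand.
Die Beschleunigung bei t = 1 ist a = -16.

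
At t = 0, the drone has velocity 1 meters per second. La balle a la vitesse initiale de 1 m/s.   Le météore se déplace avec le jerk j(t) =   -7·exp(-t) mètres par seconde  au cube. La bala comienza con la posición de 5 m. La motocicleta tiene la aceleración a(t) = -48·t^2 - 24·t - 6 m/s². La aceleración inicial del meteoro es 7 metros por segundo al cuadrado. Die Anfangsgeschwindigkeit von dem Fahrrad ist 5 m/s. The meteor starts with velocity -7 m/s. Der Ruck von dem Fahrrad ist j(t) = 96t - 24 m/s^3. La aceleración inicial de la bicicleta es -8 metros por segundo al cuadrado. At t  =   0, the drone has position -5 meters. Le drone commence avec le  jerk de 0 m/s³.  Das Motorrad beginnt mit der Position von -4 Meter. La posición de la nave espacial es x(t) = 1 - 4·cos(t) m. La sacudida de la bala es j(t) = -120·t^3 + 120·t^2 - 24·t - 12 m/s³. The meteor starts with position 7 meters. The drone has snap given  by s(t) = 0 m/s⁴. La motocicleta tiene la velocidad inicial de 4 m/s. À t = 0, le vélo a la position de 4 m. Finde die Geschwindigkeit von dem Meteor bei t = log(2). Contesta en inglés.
We must find the integral of our jerk equation j(t) = -7·exp(-t) 2 times. The integral of jerk is acceleration. Using a(0) = 7, we get a(t) = 7·exp(-t). The integral of acceleration is velocity. Using v(0) = -7, we get v(t) = -7·exp(-t). From the given velocity equation v(t) = -7·exp(-t), we substitute t = log(2) to get v = -7/2.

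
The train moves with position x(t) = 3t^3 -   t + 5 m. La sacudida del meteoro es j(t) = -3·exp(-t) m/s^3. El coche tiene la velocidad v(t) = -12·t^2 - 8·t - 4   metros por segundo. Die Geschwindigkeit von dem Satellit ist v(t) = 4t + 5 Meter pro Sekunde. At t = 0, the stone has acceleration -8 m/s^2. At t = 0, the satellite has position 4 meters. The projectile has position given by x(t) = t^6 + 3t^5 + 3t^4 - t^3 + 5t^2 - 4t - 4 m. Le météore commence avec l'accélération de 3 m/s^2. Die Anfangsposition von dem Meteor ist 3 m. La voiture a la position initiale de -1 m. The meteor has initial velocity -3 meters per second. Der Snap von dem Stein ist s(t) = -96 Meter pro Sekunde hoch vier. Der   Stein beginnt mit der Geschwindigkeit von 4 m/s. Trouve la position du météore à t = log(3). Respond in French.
Nous devons intégrer notre équation du jerk j(t) = -3·exp(-t) 3 fois. L'intégrale du jerk, avec a(0) = 3, donne l'accélération: a(t) = 3·exp(-t). En intégrant l'accélération et en utilisant la condition initiale v(0) = -3, nous obtenons v(t) = -3·exp(-t). En prenant ∫v(t)dt et en appliquant x(0) = 3, nous trouvons x(t) = 3·exp(-t). Nous avons la position x(t) = 3·exp(-t). En substituant t = log(3): x(log(3)) = 1.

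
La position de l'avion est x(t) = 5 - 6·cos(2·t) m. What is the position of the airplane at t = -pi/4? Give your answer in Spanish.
Tenemos la posición x(t) = 5 - 6·cos(2·t). Sustituyendo t = -pi/4: x(-pi/4) = 5.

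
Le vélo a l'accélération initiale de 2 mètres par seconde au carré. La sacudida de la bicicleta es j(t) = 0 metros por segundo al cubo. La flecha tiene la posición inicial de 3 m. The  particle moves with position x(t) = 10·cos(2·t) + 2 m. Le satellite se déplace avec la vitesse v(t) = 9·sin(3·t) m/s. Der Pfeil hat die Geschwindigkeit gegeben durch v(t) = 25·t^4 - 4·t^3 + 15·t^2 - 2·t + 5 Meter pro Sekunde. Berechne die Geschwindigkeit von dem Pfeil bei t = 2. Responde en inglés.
Using v(t) = 25·t^4 - 4·t^3 + 15·t^2 - 2·t + 5 and substituting t = 2, we find v = 429.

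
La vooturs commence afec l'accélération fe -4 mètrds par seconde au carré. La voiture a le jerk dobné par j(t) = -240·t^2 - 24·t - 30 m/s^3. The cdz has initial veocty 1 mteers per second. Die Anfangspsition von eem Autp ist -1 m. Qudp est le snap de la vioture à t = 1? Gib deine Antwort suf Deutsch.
Wir müssen unsere Gleichung für den Ruck j(t) = -240·t^2 - 24·t - 30 1-mal ableiten. Mit d/dt von j(t) finden wir s(t) = -480·t - 24. Mit s(t) = -480·t - 24 und Einsetzen von t = 1, finden wir s = -504.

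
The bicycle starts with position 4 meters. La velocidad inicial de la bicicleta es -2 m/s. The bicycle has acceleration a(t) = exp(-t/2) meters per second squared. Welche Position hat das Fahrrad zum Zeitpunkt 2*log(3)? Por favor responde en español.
Necesitamos integrar nuestra ecuación de la aceleración a(t) = exp(-t/2) 2 veces. La antiderivada de la aceleración, con v(0) = -2, da la velocidad: v(t) = -2·exp(-t/2). La integral de la velocidad es la posición. Usando x(0) = 4, obtenemos x(t) = 4·exp(-t/2). Usando x(t) = 4·exp(-t/2) y sustituyendo t = 2*log(3), encontramos x = 4/3.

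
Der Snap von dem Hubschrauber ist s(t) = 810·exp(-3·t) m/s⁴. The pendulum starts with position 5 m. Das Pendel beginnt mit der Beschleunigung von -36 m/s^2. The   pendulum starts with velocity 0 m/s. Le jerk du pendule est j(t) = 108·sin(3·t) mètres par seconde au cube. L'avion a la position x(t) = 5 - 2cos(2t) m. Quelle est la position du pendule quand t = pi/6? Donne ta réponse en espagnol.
Debemos encontrar la integral de nuestra ecuación de la sacudida j(t) = 108·sin(3·t) 3 veces. Integrando la sacudida y usando la condición inicial a(0) = -36, obtenemos a(t) = -36·cos(3·t). La integral de la aceleración, con v(0) = 0, da la velocidad: v(t) = -12·sin(3·t). Integrando la velocidad y usando la condición inicial x(0) = 5, obtenemos x(t) = 4·cos(3·t) + 1. Usando x(t) = 4·cos(3·t) + 1 y sustituyendo t = pi/6, encontramos x = 1.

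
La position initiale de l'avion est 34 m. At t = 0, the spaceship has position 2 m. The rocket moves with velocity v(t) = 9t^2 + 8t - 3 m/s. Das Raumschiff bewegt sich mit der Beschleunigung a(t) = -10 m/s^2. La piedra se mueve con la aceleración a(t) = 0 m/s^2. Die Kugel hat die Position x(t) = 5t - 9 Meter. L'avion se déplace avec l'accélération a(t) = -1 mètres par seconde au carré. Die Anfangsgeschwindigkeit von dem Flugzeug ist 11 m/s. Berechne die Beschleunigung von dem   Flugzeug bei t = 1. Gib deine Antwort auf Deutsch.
Aus der Gleichung für die Beschleunigung a(t) = -1, setzen wir t = 1 ein und erhalten a = -1.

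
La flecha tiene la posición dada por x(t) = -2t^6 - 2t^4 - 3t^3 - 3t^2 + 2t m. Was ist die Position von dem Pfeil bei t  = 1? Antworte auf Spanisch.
De la ecuación de la posición x(t) = -2·t^6 - 2·t^4 - 3·t^3 - 3·t^2 + 2·t, sustituimos t = 1 para obtener x = -8.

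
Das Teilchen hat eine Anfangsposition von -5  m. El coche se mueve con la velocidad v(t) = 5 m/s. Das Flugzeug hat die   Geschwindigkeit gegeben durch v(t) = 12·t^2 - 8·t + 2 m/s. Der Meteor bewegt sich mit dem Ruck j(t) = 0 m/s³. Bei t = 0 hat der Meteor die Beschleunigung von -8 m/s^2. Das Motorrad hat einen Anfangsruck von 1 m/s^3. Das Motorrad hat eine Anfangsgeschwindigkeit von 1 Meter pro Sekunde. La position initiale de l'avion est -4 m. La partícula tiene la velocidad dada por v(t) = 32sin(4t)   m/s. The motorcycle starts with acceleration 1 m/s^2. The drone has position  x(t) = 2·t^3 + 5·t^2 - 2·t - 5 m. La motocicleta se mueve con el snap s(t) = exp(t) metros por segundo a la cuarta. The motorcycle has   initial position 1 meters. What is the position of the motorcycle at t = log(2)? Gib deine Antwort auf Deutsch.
Ausgehend von dem Snap s(t) = exp(t), nehmen wir 4 Stammfunktionen. Durch Integration von dem Snap und Verwendung der Anfangsbedingung j(0) = 1, erhalten wir j(t) = exp(t). Das Integral von dem Ruck ist die Beschleunigung. Mit a(0) = 1 erhalten wir a(t) = exp(t). Die Stammfunktion von der Beschleunigung, mit v(0) = 1, ergibt die Geschwindigkeit: v(t) = exp(t). Die Stammfunktion von der Geschwindigkeit ist die Position. Mit x(0) = 1 erhalten wir x(t) = exp(t). Wir haben die Position x(t) = exp(t). Durch Einsetzen von t = log(2): x(log(2)) = 2.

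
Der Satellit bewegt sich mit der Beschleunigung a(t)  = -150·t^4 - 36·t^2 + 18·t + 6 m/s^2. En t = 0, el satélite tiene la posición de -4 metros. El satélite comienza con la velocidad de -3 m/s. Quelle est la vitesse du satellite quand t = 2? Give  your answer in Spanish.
Para resolver esto, necesitamos tomar 1 integral de nuestra ecuación de la aceleración a(t) = -150·t^4 - 36·t^2 + 18·t + 6. La antiderivada de la aceleración, con v(0) = -3, da la velocidad: v(t) = -30·t^5 - 12·t^3 + 9·t^2 + 6·t - 3. Tenemos la velocidad v(t) = -30·t^5 - 12·t^3 + 9·t^2 + 6·t - 3. Sustituyendo t = 2: v(2) = -1011.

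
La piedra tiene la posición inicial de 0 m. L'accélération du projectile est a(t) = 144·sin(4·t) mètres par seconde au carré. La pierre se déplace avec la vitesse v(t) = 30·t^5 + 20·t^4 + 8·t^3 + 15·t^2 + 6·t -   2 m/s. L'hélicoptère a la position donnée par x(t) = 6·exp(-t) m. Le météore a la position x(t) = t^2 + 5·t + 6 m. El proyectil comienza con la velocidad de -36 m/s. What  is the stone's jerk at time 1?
We must differentiate our velocity equation v(t) = 30·t^5 + 20·t^4 + 8·t^3 + 15·t^2 + 6·t - 2 2 times. Taking d/dt of v(t), we find a(t) = 150·t^4 + 80·t^3 + 24·t^2 + 30·t + 6. Taking d/dt of a(t), we find j(t) = 600·t^3 + 240·t^2 + 48·t + 30. Using j(t) = 600·t^3 + 240·t^2 + 48·t + 30 and substituting t = 1, we find j = 918.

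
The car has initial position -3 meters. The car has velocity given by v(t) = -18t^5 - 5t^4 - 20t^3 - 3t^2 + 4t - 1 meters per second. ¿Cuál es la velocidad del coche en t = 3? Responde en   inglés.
Using v(t) = -18·t^5 - 5·t^4 - 20·t^3 - 3·t^2 + 4·t - 1 and substituting t = 3, we find v = -5335.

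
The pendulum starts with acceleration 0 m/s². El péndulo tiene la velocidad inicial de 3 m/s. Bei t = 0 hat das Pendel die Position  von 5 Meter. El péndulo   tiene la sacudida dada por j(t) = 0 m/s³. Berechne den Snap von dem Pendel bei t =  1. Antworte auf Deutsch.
Ausgehend von dem Ruck j(t) = 0, nehmen wir 1 Ableitung. Durch Ableiten von dem Ruck erhalten wir den Snap: s(t) = 0. Mit s(t) = 0 und Einsetzen von t = 1, finden wir s = 0.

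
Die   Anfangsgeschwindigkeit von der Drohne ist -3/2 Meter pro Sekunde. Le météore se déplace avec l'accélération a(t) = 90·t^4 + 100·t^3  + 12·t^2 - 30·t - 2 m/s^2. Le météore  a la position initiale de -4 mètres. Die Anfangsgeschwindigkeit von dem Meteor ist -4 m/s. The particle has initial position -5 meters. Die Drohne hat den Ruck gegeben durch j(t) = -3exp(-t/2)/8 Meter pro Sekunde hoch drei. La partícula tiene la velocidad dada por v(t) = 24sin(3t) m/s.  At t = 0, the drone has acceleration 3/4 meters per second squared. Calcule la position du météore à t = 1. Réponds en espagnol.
Necesitamos integrar nuestra ecuación de la aceleración a(t) = 90·t^4 + 100·t^3 + 12·t^2 - 30·t - 2 2 veces. Tomando ∫a(t)dt y aplicando v(0) = -4, encontramos v(t) = 18·t^5 + 25·t^4 + 4·t^3 - 15·t^2 - 2·t - 4. La integral de la velocidad es la posición. Usando x(0) = -4, obtenemos x(t) = 3·t^6 + 5·t^5 + t^4 - 5·t^3 - t^2 - 4·t - 4. De la ecuación de la posición x(t) = 3·t^6 + 5·t^5 + t^4 - 5·t^3 - t^2 - 4·t - 4, sustituimos t = 1 para obtener x = -5.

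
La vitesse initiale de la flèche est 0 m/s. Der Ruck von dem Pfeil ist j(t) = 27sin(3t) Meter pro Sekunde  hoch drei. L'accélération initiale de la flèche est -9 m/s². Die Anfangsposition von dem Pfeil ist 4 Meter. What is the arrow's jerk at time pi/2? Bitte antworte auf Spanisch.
Tenemos la sacudida j(t) = 27·sin(3·t). Sustituyendo t = pi/2: j(pi/2) = -27.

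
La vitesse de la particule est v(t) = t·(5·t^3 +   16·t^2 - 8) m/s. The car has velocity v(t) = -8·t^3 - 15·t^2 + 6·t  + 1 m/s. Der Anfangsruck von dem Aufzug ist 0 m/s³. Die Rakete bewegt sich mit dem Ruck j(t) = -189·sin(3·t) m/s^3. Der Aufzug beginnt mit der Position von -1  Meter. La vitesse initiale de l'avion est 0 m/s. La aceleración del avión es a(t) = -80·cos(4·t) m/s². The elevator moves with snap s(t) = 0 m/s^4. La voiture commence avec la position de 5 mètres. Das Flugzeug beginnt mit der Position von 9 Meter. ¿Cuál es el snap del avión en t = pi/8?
Para resolver esto, necesitamos tomar 2 derivadas de nuestra ecuación de la aceleración a(t) = -80·cos(4·t). La derivada de la aceleración da la sacudida: j(t) = 320·sin(4·t). La derivada de la sacudida da el snap: s(t) = 1280·cos(4·t). De la ecuación del snap s(t) = 1280·cos(4·t), sustituimos t = pi/8 para obtener s = 0.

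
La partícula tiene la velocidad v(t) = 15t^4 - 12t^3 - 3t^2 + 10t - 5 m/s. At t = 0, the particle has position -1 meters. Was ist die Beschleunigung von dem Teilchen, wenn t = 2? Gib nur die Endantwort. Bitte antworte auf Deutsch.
Die Antwort ist 334.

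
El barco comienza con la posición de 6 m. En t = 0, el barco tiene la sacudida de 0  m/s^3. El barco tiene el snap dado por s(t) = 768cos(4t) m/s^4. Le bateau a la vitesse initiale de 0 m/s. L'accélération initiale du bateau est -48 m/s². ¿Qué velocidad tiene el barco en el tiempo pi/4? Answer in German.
Wir müssen das Integral unserer Gleichung für den Snap s(t) = 768·cos(4·t) 3-mal finden. Durch Integration von dem Snap und Verwendung der Anfangsbedingung j(0) = 0, erhalten wir j(t) = 192·sin(4·t). Die Stammfunktion von dem Ruck ist die Beschleunigung. Mit a(0) = -48 erhalten wir a(t) = -48·cos(4·t). Die Stammfunktion von der Beschleunigung, mit v(0) = 0, ergibt die Geschwindigkeit: v(t) = -12·sin(4·t). Aus der Gleichung für die Geschwindigkeit v(t) = -12·sin(4·t), setzen wir t = pi/4 ein und erhalten v = 0.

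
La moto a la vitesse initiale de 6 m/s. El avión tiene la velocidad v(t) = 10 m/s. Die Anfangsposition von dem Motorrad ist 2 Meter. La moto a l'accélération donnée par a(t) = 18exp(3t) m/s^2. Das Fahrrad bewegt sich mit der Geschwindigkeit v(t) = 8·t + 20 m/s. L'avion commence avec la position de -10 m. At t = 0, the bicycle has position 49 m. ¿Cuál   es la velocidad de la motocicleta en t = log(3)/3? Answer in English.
We need to integrate our acceleration equation a(t) = 18·exp(3·t) 1 time. The integral of acceleration, with v(0) = 6, gives velocity: v(t) = 6·exp(3·t). Using v(t) = 6·exp(3·t) and substituting t = log(3)/3, we find v = 18.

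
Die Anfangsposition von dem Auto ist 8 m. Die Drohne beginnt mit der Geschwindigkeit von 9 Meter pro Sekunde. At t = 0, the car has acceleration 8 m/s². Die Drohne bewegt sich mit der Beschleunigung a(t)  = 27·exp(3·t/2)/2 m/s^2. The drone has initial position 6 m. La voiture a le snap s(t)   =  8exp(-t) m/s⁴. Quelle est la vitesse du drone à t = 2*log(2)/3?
Pour résoudre ceci, nous devons prendre 1 primitive de notre équation de l'accélération a(t) = 27·exp(3·t/2)/2. En intégrant l'accélération et en utilisant la condition initiale v(0) = 9, nous obtenons v(t) = 9·exp(3·t/2). En utilisant v(t) = 9·exp(3·t/2) et en substituant t = 2*log(2)/3, nous trouvons v = 18.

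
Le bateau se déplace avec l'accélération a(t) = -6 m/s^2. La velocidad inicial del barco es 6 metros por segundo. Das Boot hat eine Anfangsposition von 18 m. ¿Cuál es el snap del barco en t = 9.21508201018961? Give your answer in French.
Pour résoudre ceci, nous devons prendre 2 dérivées de notre équation de l'accélération a(t) = -6. En prenant d/dt de a(t), nous trouvons j(t) = 0. En dérivant le jerk, nous obtenons le snap: s(t) = 0. En utilisant s(t) = 0 et en substituant t = 9.21508201018961, nous trouvons s = 0.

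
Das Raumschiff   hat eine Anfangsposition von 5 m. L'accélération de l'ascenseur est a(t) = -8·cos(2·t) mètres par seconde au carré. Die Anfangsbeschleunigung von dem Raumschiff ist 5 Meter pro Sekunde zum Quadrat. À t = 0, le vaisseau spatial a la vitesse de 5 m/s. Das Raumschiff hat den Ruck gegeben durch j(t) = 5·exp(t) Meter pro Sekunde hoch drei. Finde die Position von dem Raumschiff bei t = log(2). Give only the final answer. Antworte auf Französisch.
À t = log(2), x = 10.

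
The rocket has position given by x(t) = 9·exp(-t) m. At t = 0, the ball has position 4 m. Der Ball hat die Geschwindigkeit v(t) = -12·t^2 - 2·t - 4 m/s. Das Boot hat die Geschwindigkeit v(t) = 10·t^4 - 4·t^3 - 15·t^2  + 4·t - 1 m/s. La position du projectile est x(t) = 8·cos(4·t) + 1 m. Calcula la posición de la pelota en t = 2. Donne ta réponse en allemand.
Wir müssen unsere Gleichung für die Geschwindigkeit v(t) = -12·t^2 - 2·t - 4 1-mal integrieren. Das Integral von der Geschwindigkeit ist die Position. Mit x(0) = 4 erhalten wir x(t) = -4·t^3 - t^2 - 4·t + 4. Aus der Gleichung für die Position x(t) = -4·t^3 - t^2 - 4·t + 4, setzen wir t = 2 ein und erhalten x = -40.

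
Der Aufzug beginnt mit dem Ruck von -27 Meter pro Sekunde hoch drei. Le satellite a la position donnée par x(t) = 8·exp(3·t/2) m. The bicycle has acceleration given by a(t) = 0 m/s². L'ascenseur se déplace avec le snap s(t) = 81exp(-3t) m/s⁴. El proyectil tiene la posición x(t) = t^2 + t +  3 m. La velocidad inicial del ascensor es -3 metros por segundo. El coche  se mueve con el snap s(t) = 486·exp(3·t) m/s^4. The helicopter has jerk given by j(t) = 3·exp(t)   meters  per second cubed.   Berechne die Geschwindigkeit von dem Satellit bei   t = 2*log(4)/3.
Wir müssen unsere Gleichung für die Position x(t) = 8·exp(3·t/2) 1-mal ableiten. Mit d/dt von x(t) finden wir v(t) = 12·exp(3·t/2). Aus der Gleichung für die Geschwindigkeit v(t) = 12·exp(3·t/2), setzen wir t = 2*log(4)/3 ein und erhalten v = 48.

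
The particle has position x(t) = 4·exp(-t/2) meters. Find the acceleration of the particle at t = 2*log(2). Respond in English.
Starting from position x(t) = 4·exp(-t/2), we take 2 derivatives. Taking d/dt of x(t), we find v(t) = -2·exp(-t/2). The derivative of velocity gives acceleration: a(t) = exp(-t/2). From the given acceleration equation a(t) = exp(-t/2), we substitute t = 2*log(2) to get a = 1/2.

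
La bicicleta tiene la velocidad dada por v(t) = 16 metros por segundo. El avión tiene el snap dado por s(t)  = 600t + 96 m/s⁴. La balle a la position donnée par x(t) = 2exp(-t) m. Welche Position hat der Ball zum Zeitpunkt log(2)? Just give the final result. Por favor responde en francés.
x(log(2)) = 1.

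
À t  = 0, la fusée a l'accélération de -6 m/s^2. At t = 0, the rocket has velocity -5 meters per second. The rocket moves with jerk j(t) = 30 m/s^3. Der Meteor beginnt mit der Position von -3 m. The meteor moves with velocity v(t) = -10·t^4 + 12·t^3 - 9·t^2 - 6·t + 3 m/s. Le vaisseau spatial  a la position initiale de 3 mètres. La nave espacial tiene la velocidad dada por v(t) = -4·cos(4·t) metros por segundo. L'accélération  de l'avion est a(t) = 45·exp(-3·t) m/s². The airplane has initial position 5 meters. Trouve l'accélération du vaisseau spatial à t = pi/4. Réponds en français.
Nous devons dériver notre équation de la vitesse v(t) = -4·cos(4·t) 1 fois. En dérivant la vitesse, nous obtenons l'accélération: a(t) = 16·sin(4·t). En utilisant a(t) = 16·sin(4·t) et en substituant t = pi/4, nous trouvons a = 0.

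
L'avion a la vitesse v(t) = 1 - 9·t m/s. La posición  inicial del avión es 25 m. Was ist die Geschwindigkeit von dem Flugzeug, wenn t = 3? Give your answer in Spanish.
De la ecuación de la velocidad v(t) = 1 - 9·t, sustituimos t = 3 para obtener v = -26.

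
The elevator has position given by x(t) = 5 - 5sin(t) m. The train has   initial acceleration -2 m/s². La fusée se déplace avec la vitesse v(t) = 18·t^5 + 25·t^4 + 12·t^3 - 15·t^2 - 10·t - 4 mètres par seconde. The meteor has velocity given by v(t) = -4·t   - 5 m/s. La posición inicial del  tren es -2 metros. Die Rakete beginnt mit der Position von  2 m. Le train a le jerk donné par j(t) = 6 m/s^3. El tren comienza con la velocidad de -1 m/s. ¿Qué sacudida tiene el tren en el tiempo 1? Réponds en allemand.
Wir haben den Ruck j(t) = 6. Durch Einsetzen von t = 1: j(1) = 6.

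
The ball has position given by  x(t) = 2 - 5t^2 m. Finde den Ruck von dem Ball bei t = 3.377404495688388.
Um dies zu lösen, müssen wir 3 Ableitungen unserer Gleichung für die Position x(t) = 2 - 5·t^2 nehmen. Durch Ableiten von der Position erhalten wir die Geschwindigkeit: v(t) = -10·t. Mit d/dt von v(t) finden wir a(t) = -10. Durch Ableiten von der Beschleunigung erhalten wir den Ruck: j(t) = 0. Wir haben den Ruck j(t) = 0. Durch Einsetzen von t = 3.377404495688388: j(3.377404495688388) = 0.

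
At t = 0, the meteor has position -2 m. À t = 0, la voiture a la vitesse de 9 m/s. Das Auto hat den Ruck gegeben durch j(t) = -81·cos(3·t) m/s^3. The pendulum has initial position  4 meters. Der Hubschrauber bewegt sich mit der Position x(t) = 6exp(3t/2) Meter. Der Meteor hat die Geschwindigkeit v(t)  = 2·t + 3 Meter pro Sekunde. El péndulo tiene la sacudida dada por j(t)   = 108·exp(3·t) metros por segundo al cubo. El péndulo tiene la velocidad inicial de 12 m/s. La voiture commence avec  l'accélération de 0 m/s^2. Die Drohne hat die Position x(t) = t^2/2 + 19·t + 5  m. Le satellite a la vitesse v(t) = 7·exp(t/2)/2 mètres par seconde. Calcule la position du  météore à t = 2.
Pour résoudre ceci, nous devons prendre 1 primitive de notre équation de la vitesse v(t) = 2·t + 3. L'intégrale de la vitesse est la position. En utilisant x(0) = -2, nous obtenons x(t) = t^2 + 3·t - 2. Nous avons la position x(t) = t^2 + 3·t - 2. En substituant t = 2: x(2) = 8.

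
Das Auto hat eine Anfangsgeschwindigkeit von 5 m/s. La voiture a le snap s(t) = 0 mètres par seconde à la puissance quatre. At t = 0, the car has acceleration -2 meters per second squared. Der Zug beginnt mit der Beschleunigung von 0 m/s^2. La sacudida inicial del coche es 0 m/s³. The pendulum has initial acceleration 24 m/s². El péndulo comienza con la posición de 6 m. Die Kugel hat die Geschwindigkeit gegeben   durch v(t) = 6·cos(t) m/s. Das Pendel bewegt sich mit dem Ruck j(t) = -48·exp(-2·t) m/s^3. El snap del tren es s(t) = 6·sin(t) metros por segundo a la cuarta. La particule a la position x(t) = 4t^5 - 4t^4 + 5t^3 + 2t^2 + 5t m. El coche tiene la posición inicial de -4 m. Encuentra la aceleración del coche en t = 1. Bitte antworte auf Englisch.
We must find the antiderivative of our snap equation s(t) = 0 2 times. Taking ∫s(t)dt and applying j(0) = 0, we find j(t) = 0. Integrating jerk and using the initial condition a(0) = -2, we get a(t) = -2. Using a(t) = -2 and substituting t = 1, we find a = -2.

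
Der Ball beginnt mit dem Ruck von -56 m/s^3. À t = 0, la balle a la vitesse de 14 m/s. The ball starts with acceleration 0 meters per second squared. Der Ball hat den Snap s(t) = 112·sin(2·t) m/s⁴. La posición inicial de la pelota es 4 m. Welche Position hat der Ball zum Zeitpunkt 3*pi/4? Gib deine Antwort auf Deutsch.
Wir müssen unsere Gleichung für den Snap s(t) = 112·sin(2·t) 4-mal integrieren. Das Integral von dem Snap ist der Ruck. Mit j(0) = -56 erhalten wir j(t) = -56·cos(2·t). Durch Integration von dem Ruck und Verwendung der Anfangsbedingung a(0) = 0, erhalten wir a(t) = -28·sin(2·t). Durch Integration von der Beschleunigung und Verwendung der Anfangsbedingung v(0) = 14, erhalten wir v(t) = 14·cos(2·t). Durch Integration von der Geschwindigkeit und Verwendung der Anfangsbedingung x(0) = 4, erhalten wir x(t) = 7·sin(2·t) + 4. Aus der Gleichung für die Position x(t) = 7·sin(2·t) + 4, setzen wir t = 3*pi/4 ein und erhalten x = -3.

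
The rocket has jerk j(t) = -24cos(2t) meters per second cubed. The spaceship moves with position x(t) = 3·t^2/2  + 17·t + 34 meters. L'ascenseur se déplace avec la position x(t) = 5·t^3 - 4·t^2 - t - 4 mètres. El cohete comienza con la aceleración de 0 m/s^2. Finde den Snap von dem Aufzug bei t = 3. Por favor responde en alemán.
Wir müssen unsere Gleichung für die Position x(t) = 5·t^3 - 4·t^2 - t - 4 4-mal ableiten. Die Ableitung von der Position ergibt die Geschwindigkeit: v(t) = 15·t^2 - 8·t - 1. Die Ableitung von der Geschwindigkeit ergibt die Beschleunigung: a(t) = 30·t - 8. Die Ableitung von der Beschleunigung ergibt den Ruck: j(t) = 30. Durch Ableiten von dem Ruck erhalten wir den Snap: s(t) = 0. Aus der Gleichung für den Snap s(t) = 0, setzen wir t = 3 ein und erhalten s = 0.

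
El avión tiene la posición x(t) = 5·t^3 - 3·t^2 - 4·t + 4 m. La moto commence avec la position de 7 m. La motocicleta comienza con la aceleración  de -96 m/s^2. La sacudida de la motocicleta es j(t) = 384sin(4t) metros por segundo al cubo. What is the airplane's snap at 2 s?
Starting from position x(t) = 5·t^3 - 3·t^2 - 4·t + 4, we take 4 derivatives. Taking d/dt of x(t), we find v(t) = 15·t^2 - 6·t - 4. Differentiating velocity, we get acceleration: a(t) = 30·t - 6. Taking d/dt of a(t), we find j(t) = 30. Taking d/dt of j(t), we find s(t) = 0. From the given snap equation s(t) = 0, we substitute t = 2 to get s = 0.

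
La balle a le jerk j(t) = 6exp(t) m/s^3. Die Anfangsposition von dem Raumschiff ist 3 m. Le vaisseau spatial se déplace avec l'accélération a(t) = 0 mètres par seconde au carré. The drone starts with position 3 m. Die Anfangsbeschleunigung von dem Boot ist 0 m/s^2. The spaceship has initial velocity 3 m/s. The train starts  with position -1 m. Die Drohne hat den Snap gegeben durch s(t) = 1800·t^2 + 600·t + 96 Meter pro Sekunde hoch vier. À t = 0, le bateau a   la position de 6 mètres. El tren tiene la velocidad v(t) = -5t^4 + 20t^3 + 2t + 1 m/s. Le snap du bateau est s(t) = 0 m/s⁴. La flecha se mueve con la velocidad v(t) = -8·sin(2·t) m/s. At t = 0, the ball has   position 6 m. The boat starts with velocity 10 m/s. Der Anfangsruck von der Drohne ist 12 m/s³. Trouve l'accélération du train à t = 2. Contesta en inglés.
To solve this, we need to take 1 derivative of our velocity equation v(t) = -5·t^4 + 20·t^3 + 2·t + 1. The derivative of velocity gives acceleration: a(t) = -20·t^3 + 60·t^2 + 2. We have acceleration a(t) = -20·t^3 + 60·t^2 + 2. Substituting t = 2: a(2) = 82.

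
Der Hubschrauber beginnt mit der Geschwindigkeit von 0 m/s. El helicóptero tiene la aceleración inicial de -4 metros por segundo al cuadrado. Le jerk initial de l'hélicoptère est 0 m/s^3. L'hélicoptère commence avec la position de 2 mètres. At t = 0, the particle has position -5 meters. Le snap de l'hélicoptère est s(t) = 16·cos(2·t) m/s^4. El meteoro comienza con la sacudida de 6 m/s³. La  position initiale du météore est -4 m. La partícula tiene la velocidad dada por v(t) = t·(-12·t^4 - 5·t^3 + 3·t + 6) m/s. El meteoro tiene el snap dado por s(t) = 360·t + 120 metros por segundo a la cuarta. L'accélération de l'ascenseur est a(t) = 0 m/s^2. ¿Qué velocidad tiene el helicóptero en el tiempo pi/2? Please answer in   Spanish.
Necesitamos integrar nuestra ecuación del snap s(t) = 16·cos(2·t) 3 veces. Tomando ∫s(t)dt y aplicando j(0) = 0, encontramos j(t) = 8·sin(2·t). Integrando la sacudida y usando la condición inicial a(0) = -4, obtenemos a(t) = -4·cos(2·t). Tomando ∫a(t)dt y aplicando v(0) = 0, encontramos v(t) = -2·sin(2·t). Usando v(t) = -2·sin(2·t) y sustituyendo t = pi/2, encontramos v = 0.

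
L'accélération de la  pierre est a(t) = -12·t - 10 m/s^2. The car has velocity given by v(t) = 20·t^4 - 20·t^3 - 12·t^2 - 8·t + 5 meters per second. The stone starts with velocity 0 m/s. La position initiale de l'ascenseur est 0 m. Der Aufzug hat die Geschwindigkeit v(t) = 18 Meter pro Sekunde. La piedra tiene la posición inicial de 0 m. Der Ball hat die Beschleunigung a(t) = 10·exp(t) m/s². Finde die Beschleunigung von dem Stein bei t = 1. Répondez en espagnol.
Usando a(t) = -12·t - 10 y sustituyendo t = 1, encontramos a = -22.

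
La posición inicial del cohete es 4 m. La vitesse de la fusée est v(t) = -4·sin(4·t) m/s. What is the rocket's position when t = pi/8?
To find the answer, we compute 1 antiderivative of v(t) = -4·sin(4·t). Finding the integral of v(t) and using x(0) = 4: x(t) = cos(4·t) + 3. We have position x(t) = cos(4·t) + 3. Substituting t = pi/8: x(pi/8) = 3.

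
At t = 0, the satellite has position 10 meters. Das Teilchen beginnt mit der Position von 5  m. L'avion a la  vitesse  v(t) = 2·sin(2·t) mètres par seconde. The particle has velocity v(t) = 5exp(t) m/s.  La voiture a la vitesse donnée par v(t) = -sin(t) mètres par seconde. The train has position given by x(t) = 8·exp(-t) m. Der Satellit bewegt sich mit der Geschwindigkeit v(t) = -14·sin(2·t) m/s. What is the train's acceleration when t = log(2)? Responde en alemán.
Um dies zu lösen, müssen wir 2 Ableitungen unserer Gleichung für die Position x(t) = 8·exp(-t) nehmen. Die Ableitung von der Position ergibt die Geschwindigkeit: v(t) = -8·exp(-t). Mit d/dt von v(t) finden wir a(t) = 8·exp(-t). Aus der Gleichung für die Beschleunigung a(t) = 8·exp(-t), setzen wir t = log(2) ein und erhalten a = 4.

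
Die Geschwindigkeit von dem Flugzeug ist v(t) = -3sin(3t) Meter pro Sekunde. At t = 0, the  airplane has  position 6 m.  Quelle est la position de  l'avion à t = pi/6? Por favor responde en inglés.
To solve this, we need to take 1 integral of our velocity equation v(t) = -3·sin(3·t). Integrating velocity and using the initial condition x(0) = 6, we get x(t) = cos(3·t) + 5. We have position x(t) = cos(3·t) + 5. Substituting t = pi/6: x(pi/6) = 5.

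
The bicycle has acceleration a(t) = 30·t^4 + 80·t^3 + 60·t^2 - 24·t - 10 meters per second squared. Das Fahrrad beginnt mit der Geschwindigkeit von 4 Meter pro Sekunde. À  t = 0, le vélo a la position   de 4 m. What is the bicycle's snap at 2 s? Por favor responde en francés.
Pour résoudre ceci, nous devons prendre 2 dérivées de notre équation de l'accélération a(t) = 30·t^4 + 80·t^3 + 60·t^2 - 24·t - 10. La dérivée de l'accélération donne le jerk: j(t) = 120·t^3 + 240·t^2 + 120·t - 24. En dérivant le jerk, nous obtenons le snap: s(t) = 360·t^2 + 480·t + 120. De l'équation du snap s(t) = 360·t^2 + 480·t + 120, nous substituons t = 2 pour obtenir s = 2520.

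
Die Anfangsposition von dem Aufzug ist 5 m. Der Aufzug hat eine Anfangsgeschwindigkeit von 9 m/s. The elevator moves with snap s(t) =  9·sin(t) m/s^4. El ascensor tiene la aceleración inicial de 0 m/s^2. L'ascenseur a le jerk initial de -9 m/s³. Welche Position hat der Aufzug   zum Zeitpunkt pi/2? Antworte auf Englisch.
We must find the antiderivative of our snap equation s(t) = 9·sin(t) 4 times. Finding the integral of s(t) and using j(0) = -9: j(t) = -9·cos(t). The integral of jerk, with a(0) = 0, gives acceleration: a(t) = -9·sin(t). Finding the antiderivative of a(t) and using v(0) = 9: v(t) = 9·cos(t). The antiderivative of velocity is position. Using x(0) = 5, we get x(t) = 9·sin(t) + 5. From the given position equation x(t) = 9·sin(t) + 5, we substitute t = pi/2 to get x = 14.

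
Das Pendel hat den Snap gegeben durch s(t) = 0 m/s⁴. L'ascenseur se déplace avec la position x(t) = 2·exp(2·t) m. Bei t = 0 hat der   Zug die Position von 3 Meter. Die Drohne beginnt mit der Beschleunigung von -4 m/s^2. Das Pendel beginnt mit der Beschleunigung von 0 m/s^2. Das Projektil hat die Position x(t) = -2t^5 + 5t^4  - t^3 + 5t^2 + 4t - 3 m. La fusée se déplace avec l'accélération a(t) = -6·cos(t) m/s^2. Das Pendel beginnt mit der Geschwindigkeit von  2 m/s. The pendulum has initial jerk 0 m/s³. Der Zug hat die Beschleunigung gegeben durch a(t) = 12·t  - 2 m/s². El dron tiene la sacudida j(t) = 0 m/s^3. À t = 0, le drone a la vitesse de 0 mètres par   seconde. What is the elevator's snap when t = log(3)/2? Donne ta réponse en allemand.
Ausgehend von der Position x(t) = 2·exp(2·t), nehmen wir 4 Ableitungen. Durch Ableiten von der Position erhalten wir die Geschwindigkeit: v(t) = 4·exp(2·t). Durch Ableiten von der Geschwindigkeit erhalten wir die Beschleunigung: a(t) = 8·exp(2·t). Durch Ableiten von der Beschleunigung erhalten wir den Ruck: j(t) = 16·exp(2·t). Durch Ableiten von dem Ruck erhalten wir den Snap: s(t) = 32·exp(2·t). Aus der Gleichung für den Snap s(t) = 32·exp(2·t), setzen wir t = log(3)/2 ein und erhalten s = 96.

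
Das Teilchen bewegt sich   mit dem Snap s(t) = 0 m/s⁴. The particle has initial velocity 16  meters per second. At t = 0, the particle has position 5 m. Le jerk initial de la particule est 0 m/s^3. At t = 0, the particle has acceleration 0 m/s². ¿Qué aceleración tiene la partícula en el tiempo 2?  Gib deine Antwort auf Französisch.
En partant du snap s(t) = 0, nous prenons 2 intégrales. L'intégrale du snap, avec j(0) = 0, donne le jerk: j(t) = 0. En prenant ∫j(t)dt et en appliquant a(0) = 0, nous trouvons a(t) = 0. Nous avons l'accélération a(t) = 0. En substituant t = 2: a(2) = 0.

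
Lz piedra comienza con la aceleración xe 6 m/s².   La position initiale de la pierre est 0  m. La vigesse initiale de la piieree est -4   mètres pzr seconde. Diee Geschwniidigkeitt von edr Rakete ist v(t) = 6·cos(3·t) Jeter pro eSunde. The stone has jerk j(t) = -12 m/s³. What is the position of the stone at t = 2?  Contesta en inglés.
To find the answer, we compute 3 antiderivatives of j(t) = -12. The integral of jerk is acceleration. Using a(0) = 6, we get a(t) = 6 - 12·t. The antiderivative of acceleration, with v(0) = -4, gives velocity: v(t) = -6·t^2 + 6·t - 4. The integral of velocity, with x(0) = 0, gives position: x(t) = -2·t^3 + 3·t^2 - 4·t. We have position x(t) = -2·t^3 + 3·t^2 - 4·t. Substituting t = 2: x(2) = -12.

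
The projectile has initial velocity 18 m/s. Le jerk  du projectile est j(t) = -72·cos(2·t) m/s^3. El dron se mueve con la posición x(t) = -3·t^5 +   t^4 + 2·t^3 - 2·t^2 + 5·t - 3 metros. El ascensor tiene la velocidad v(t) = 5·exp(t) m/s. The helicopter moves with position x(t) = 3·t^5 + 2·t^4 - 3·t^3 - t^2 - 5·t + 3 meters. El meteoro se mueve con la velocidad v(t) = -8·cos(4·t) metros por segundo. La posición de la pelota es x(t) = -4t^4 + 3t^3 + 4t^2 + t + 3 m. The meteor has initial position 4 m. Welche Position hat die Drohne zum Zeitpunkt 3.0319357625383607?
Aus der Gleichung für die Position x(t) = -3·t^5 + t^4 + 2·t^3 - 2·t^2 + 5·t - 3, setzen wir t = 3.0319357625383607 ein und erhalten x = -634.615013116648.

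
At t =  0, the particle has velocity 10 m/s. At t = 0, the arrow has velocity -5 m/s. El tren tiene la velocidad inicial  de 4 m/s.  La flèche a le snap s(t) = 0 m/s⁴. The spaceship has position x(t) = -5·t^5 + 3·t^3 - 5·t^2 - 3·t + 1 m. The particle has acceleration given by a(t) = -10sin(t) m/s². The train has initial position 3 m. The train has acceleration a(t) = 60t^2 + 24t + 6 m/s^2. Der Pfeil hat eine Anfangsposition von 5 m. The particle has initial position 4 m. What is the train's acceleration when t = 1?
Using a(t) = 60·t^2 + 24·t + 6 and substituting t = 1, we find a = 90.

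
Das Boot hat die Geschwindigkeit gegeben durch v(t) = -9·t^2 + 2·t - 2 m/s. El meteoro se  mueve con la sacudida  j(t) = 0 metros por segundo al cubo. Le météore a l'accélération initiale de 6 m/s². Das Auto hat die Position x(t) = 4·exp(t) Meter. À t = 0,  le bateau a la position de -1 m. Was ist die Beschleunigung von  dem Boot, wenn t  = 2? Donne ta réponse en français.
Pour résoudre ceci, nous devons prendre 1 dérivée de notre équation de la vitesse v(t) = -9·t^2 + 2·t - 2. En dérivant la vitesse, nous obtenons l'accélération: a(t) = 2 - 18·t. En utilisant a(t) = 2 - 18·t et en substituant t = 2, nous trouvons a = -34.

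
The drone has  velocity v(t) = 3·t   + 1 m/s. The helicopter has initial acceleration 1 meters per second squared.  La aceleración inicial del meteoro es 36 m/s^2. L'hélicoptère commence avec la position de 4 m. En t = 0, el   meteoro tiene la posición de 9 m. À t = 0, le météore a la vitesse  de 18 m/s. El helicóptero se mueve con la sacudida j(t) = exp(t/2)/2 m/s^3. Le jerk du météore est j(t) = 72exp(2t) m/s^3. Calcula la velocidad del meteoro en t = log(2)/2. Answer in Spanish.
Partiendo de la sacudida j(t) = 72·exp(2·t), tomamos 2 integrales. La integral de la sacudida, con a(0) = 36, da la aceleración: a(t) = 36·exp(2·t). La integral de la aceleración, con v(0) = 18, da la velocidad: v(t) = 18·exp(2·t). Tenemos la velocidad v(t) = 18·exp(2·t). Sustituyendo t = log(2)/2: v(log(2)/2) = 36.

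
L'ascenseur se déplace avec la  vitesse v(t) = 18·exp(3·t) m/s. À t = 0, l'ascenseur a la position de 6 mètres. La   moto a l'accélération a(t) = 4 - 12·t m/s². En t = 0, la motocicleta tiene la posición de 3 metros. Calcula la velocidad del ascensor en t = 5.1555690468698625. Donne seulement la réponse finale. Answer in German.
Bei t = 5.1555690468698625, v = 93837854.4851843.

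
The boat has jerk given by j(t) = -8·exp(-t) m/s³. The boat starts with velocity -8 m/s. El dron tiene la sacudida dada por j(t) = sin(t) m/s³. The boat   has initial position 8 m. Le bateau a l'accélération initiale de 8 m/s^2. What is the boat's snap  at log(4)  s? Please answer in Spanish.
Partiendo de la sacudida j(t) = -8·exp(-t), tomamos 1 derivada. Derivando la sacudida, obtenemos el snap: s(t) = 8·exp(-t). Usando s(t) = 8·exp(-t) y sustituyendo t = log(4), encontramos s = 2.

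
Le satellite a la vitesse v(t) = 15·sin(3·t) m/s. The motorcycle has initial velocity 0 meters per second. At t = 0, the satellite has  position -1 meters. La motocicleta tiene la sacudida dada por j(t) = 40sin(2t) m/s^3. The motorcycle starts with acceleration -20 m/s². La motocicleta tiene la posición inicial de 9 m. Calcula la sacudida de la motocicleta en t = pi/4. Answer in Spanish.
Usando j(t) = 40·sin(2·t) y sustituyendo t = pi/4, encontramos j = 40.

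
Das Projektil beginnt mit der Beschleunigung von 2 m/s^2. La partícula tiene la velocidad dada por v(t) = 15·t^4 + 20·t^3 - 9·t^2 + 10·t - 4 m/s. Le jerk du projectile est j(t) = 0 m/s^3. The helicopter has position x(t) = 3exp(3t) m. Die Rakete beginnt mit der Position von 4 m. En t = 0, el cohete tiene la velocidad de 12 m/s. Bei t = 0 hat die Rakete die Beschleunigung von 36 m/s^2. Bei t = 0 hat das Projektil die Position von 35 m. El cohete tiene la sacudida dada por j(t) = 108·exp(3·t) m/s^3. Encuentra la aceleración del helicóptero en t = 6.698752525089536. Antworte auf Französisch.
En partant de la position x(t) = 3·exp(3·t), nous prenons 2 dérivées. La dérivée de la position donne la vitesse: v(t) = 9·exp(3·t). En dérivant la vitesse, nous obtenons l'accélération: a(t) = 27·exp(3·t). En utilisant a(t) = 27·exp(3·t) et en substituant t = 6.698752525089536, nous trouvons a = 14423064178.5287.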